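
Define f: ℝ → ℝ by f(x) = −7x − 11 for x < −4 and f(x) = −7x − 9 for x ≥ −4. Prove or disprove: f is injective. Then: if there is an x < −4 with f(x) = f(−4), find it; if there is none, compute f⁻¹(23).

Both pieces are strictly decreasing (slopes −7 and −7), so each is injective on its own interval.
The left piece maps (−∞, −4) onto (17, ∞); the right piece maps [−4, ∞) onto (−∞, 19].
These images overlap. In particular f(−4) = 19 (right piece), and solving −7x − 11 = 19 on the left piece gives x = −30/7 < −4.
So f(−30/7) = f(−4) with −30/7 ≠ −4, and f is not injective. This x = −30/7 is the requested value below −4.

-30/7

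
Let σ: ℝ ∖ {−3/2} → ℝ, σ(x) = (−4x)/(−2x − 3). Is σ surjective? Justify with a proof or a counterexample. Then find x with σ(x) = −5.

-15/14

If σ(x) = 2, cross-multiplying gives −2(−4x) = −4(−2x − 3), which simplifies to 0 = 12 — false.  So 2 has no preimage and σ is not surjective.
Solving σ(x) = −5: cross-multiplying gives −4x = −5(−2x − 3), which rearranges to −14x = 15, so x = −15/14.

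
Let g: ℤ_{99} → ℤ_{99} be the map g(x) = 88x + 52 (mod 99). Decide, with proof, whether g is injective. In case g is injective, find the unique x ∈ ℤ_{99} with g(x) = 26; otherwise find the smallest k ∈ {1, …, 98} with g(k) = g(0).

We have gcd(88, 99) = 11 > 1. Taking s = 0 and t = 9: g(0) = 52 and g(9) = 88·9 + 52 = 844 ≡ 52 (mod 99).
So g(0) = g(9) while 0 ≠ 9, hence g is not injective.
Since g is not injective, we find the least positive k with g(k) = g(0): this means 88k ≡ 0 (mod 99), i.e. 99 ∣ 88k. Since gcd(88, 99) = 11, dividing through by 11 this holds exactly when 9 ∣ 8k, and as gcd(8, 9) = 1, exactly when 9 ∣ k.
The smallest positive such k is 9.

9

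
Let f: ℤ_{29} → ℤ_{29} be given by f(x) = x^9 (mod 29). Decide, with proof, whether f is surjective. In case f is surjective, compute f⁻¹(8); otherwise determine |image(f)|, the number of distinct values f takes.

26

Since 29 is prime, the nonzero elements of ℤ_{29} form a cyclic group of order 28.
As gcd(9, 28) = 1, raising to the 9th power is a bijection on this group: if x_1^9 ≡ x_2^9 then (x_1x_2^{−1})^9 = 1, and the only element of order dividing gcd(9, 28) = 1 is 1, so x_1 = x_2.
With f(0) = 0 this makes f injective on all of ℤ_{29}, hence bijective (finite equal-size domain and codomain). In particular f is surjective.
Since f is surjective, we find the preimage of 8. The inverse of x ↦ x^9 on (ℤ_{29})^× is x ↦ x^25, because 9·25 = 225 = 8·28 + 1 ≡ 1 (mod 28) and x^{28} = 1 for x ≠ 0 (Fermat). So f⁻¹(8) = 8^25 mod 29.
Repeated squaring mod 29: 8^1 ≡ 8, 8^2 ≡ 8² = 64 ≡ 6, 8^4 ≡ 6² = 36 ≡ 7, 8^8 ≡ 7² = 49 ≡ 20, 8^16 ≡ 20² = 400 ≡ 23. Since 25 = 16 + 8 + 1, 8^25 ≡ 23·20·8: 23·20 = 460 ≡ 25, then 25·8 = 200 ≡ 26. So 8^25 ≡ 26 (mod 29).
Hence f⁻¹(8) = 26.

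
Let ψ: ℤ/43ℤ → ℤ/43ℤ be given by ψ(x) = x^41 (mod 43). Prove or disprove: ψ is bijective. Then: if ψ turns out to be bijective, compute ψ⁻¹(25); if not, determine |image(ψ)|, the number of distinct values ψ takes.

Since 43 is prime, the nonzero elements of ℤ/43ℤ form a cyclic group of order 42.
As gcd(41, 42) = 1, raising to the 41st power is a bijection on this group: if u^41 ≡ v^41 then (uv^{−1})^41 = 1, and the only element of order dividing gcd(41, 42) = 1 is 1, so u = v.
With ψ(0) = 0 this makes ψ injective on all of ℤ/43ℤ, hence bijective (finite equal-size domain and codomain). In particular ψ is bijective.
Since ψ is bijective, we find the preimage of 25. The inverse of x ↦ x^41 on (ℤ/43ℤ)^× is x ↦ x^41, because 41·41 = 1681 = 40·42 + 1 ≡ 1 (mod 42) and x^{42} = 1 for x ≠ 0 (Fermat). So ψ⁻¹(25) = 25^41 mod 43.
Repeated squaring mod 43: 25^1 ≡ 25, 25^2 ≡ 25² = 625 ≡ 23, 25^4 ≡ 23² = 529 ≡ 13, 25^8 ≡ 13² = 169 ≡ 40, 25^16 ≡ 40² = 1600 ≡ 9, 25^32 ≡ 9² = 81 ≡ 38. Since 41 = 32 + 8 + 1, 25^41 ≡ 38·40·25: 38·40 = 1520 ≡ 15, then 15·25 = 375 ≡ 31. So 25^41 ≡ 31 (mod 43).
Hence ψ⁻¹(25) = 31.

31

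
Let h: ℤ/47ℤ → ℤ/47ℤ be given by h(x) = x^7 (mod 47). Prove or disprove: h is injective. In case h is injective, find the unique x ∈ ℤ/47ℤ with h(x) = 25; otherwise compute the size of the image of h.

Since 47 is prime, the nonzero elements of ℤ/47ℤ form a cyclic group of order 46.
As gcd(7, 46) = 1, raising to the 7th power is a bijection on this group: if a^7 ≡ b^7 then (ab^{−1})^7 = 1, and the only element of order dividing gcd(7, 46) = 1 is 1, so a = b.
With h(0) = 0 this makes h injective on all of ℤ/47ℤ, hence bijective (finite equal-size domain and codomain). In particular h is injective.
Since h is injective, we find the preimage of 25. The inverse of x ↦ x^7 on (ℤ/47ℤ)^× is x ↦ x^33, because 7·33 = 231 = 5·46 + 1 ≡ 1 (mod 46) and x^{46} = 1 for x ≠ 0 (Fermat). So h⁻¹(25) = 25^33 mod 47.
Repeated squaring mod 47: 25^1 ≡ 25, 25^2 ≡ 25² = 625 ≡ 14, 25^4 ≡ 14² = 196 ≡ 8, 25^8 ≡ 8² = 64 ≡ 17, 25^16 ≡ 17² = 289 ≡ 7, 25^32 ≡ 7² = 49 ≡ 2. Since 33 = 32 + 1, 25^33 ≡ 2·25: 2·25 = 50 ≡ 3. So 25^33 ≡ 3 (mod 47).
Hence h⁻¹(25) = 3.

3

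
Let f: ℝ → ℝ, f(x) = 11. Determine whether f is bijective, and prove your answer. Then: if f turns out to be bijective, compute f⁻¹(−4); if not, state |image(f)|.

1

f(0) = 11 = f(1) with 0 ≠ 1, so f is not injective, hence not bijective.
Since f is not bijective, we state |image(f)|: the image of f is {11}, which has 1 element.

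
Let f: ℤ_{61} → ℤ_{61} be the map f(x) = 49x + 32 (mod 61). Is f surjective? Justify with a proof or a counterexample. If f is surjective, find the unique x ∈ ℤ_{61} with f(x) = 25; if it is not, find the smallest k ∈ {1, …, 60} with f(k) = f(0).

Since gcd(49, 61) = 1, 49 is invertible modulo 61. Euclid's algorithm: 61 = 1·49 + 12, 49 = 4·12 + 1; back-substituting gives 1 = 5·49 − 4·61, so 49⁻¹ ≡ 5 (mod 61).
Then y ↦ 5(y − 32) is a two-sided inverse to f, so every y ∈ ℤ_{61} has a preimage.
Thus f is surjective.
Since f is surjective, we compute f⁻¹(25): solve 49x + 32 ≡ 25 (mod 61), i.e. 49x ≡ 54 (mod 61).
Multiplying by 49⁻¹ = 5 gives x ≡ 5·54 = 270 = 4·61 + 26 ≡ 26 (mod 61).
Check: f(26) = 49·26 + 32 = 1306 = 21·61 + 25 ≡ 25 (mod 61).

26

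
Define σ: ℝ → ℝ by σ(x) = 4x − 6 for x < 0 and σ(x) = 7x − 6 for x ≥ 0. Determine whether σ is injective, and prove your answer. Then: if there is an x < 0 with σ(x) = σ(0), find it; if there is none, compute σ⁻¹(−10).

Both pieces are strictly increasing (slopes 4 and 7), so each is injective on its own interval.
The left piece maps (−∞, 0) onto (−∞, −6); the right piece maps [0, ∞) onto [−6, ∞).
These images are disjoint, so no value is attained by both pieces. So σ is injective.
Because the two images are disjoint, no x < 0 has σ(x) = σ(0), so we compute σ⁻¹(−10): −10 lies in (−∞, −6), so solve 4x − 6 = −10: x = (−10 + 6)/4 = −1.

-1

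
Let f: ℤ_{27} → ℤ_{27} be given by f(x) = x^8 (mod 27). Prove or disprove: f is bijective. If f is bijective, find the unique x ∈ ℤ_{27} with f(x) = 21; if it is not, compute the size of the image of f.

f(0) = 0^8 = 0.
f(3): Repeated squaring mod 27: 3^1 ≡ 3, 3^2 ≡ 3² = 9, 3^4 ≡ 9² = 81 ≡ 0, 3^8 ≡ 0² = 0. So 3^8 ≡ 0 (mod 27).
So f(0) = f(3) = 0 while 0 ≠ 3, thus f is not injective, hence not bijective.
Since f is not bijective, we determine |image(f)|. Computing x^8 mod 27 for each x (by repeated squaring, reducing mod 27 at every step), the values f(0), f(1), …, f(26) are: 0, 1, 13, 0, 7, 16, 0, 4, 10, 0, 19, 22, 0, 25, 25, 0, 22, 19, 0, 10, 4, 0, 16, 7, 0, 13, 1.
The distinct values are {0, 1, 4, 7, 10, 13, 16, 19, 22, 25}; there are 10 of them.

10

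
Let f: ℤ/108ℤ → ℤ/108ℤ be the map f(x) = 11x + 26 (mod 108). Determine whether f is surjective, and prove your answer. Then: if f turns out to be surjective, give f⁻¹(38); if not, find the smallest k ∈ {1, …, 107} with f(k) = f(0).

Since gcd(11, 108) = 1, 11 is invertible modulo 108. Euclid's algorithm: 108 = 9·11 + 9, 11 = 1·9 + 2, 9 = 4·2 + 1; back-substituting gives 1 = 59·11 − 6·108, so 11⁻¹ ≡ 59 (mod 108).
For any y ∈ ℤ/108ℤ, x = 59(y − 26) mod 108 satisfies f(x) = 11·59(y − 26) + 26 ≡ y (since 11·59 ≡ 1 mod 108). So every y has a preimage.
Hence f is surjective.
Since f is surjective, we compute f⁻¹(38): solve 11x + 26 ≡ 38 (mod 108), i.e. 11x ≡ 12 (mod 108).
Multiplying by 11⁻¹ = 59 gives x ≡ 59·12 = 708 = 6·108 + 60 ≡ 60 (mod 108).
Check: f(60) = 11·60 + 26 = 686 = 6·108 + 38 ≡ 38 (mod 108).

60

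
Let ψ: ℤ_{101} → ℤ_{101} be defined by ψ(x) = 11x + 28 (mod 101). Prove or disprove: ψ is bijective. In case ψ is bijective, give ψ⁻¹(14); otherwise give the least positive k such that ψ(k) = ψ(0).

By definition, ψ is injective when ψ(s) = ψ(t) forces s = t.
Suppose ψ(s) = ψ(t) in ℤ_{101}. Then 11s + 28 ≡ 11t + 28 (mod 101), thus 11(s − t) ≡ 0 (mod 101).
Since gcd(11, 101) = 1, 11 is invertible modulo 101, so s − t ≡ 0 (mod 101), i.e. s = t.
We now compute 11⁻¹ mod 101 explicitly. Euclid's algorithm: 101 = 9·11 + 2, 11 = 5·2 + 1; back-substituting gives 1 = 46·11 − 5·101, so 11⁻¹ ≡ 46 (mod 101).
Then y ↦ 46(y − 28) is a two-sided inverse to ψ, so every y ∈ ℤ_{101} has a preimage.
Therefore ψ is bijective.
Since ψ is bijective, we find ψ⁻¹(14): we need 11x ≡ 14 − 28 ≡ 87 (mod 101). Using 11⁻¹ = 46: x ≡ 46·87 = 4002 = 39·101 + 63, so x = 63.
Check: ψ(63) = 11·63 + 28 = 721 = 7·101 + 14 ≡ 14 (mod 101).

63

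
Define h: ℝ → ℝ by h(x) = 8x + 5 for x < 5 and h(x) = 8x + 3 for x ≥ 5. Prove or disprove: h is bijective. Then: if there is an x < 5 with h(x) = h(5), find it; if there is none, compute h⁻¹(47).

19/4

Both pieces are strictly increasing (slopes 8 and 8), so each is injective on its own interval.
The left piece maps (−∞, 5) onto (−∞, 45); the right piece maps [5, ∞) onto [43, ∞).
These images overlap. In particular h(5) = 43 (right piece), and solving 8x + 5 = 43 on the left piece gives x = 19/4 < 5.
So h(19/4) = h(5) with 19/4 ≠ 5, and h is not injective, hence not bijective. This x = 19/4 is the requested value below 5.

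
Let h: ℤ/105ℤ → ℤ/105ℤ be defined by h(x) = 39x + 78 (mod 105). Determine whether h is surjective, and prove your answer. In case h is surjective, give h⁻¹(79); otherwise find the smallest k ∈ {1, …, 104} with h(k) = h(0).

Since gcd(39, 105) = 3, we have 39x ≡ 0 (mod 3) for all x, so h(x) ≡ 0 (mod 3).
But 1 ≢ 0 (mod 3), so 1 ∈ ℤ/105ℤ has no preimage. So h is not surjective.
Since h is not surjective, we find the least positive k with h(k) = h(0): this means 39k ≡ 0 (mod 105), i.e. 105 ∣ 39k. Since gcd(39, 105) = 3, dividing through by 3 this holds exactly when 35 ∣ 13k, and as gcd(13, 35) = 1, exactly when 35 ∣ k.
The smallest positive such k is 35.

35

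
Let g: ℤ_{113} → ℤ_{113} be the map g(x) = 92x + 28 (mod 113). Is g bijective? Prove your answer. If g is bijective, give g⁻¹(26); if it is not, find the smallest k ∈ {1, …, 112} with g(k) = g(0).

Recall that g is injective when g(a) = g(b) forces a = b.
If g(a) = g(b), then 92a ≡ 92b (mod 113). Because gcd(92, 113) = 1, we may cancel 92 to get a ≡ b (mod 113).
We now compute 92⁻¹ mod 113 explicitly. Euclid's algorithm: 113 = 1·92 + 21, 92 = 4·21 + 8, 21 = 2·8 + 5, 8 = 1·5 + 3, 5 = 1·3 + 2, 3 = 1·2 + 1; back-substituting gives 1 = 43·92 − 35·113, so 92⁻¹ ≡ 43 (mod 113).
For any y ∈ ℤ_{113}, x = 43(y − 28) mod 113 satisfies g(x) = 92·43(y − 28) + 28 ≡ y (since 92·43 ≡ 1 mod 113). So every y has a preimage.
So g is bijective.
Since g is bijective, we find g⁻¹(26): we need 92x ≡ 26 − 28 ≡ 111 (mod 113). Using 92⁻¹ = 43: x ≡ 43·111 = 4773 = 42·113 + 27, so x = 27.
Check: g(27) = 92·27 + 28 = 2512 = 22·113 + 26 ≡ 26 (mod 113).

27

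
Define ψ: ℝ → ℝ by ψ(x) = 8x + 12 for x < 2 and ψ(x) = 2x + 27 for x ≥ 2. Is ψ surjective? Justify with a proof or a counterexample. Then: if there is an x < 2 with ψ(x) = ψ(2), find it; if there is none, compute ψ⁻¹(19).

7/8

Both pieces are strictly increasing (slopes 8 and 2), so each is injective on its own interval.
The left piece maps (−∞, 2) onto (−∞, 28); the right piece maps [2, ∞) onto [31, ∞).
The union (−∞, 28) ∪ [31, ∞) omits the interval between 28 and 31; in particular 28 has no preimage. So ψ is not surjective.
Because the two images are disjoint, no x < 2 has ψ(x) = ψ(2), so we compute ψ⁻¹(19): 19 lies in (−∞, 28), so solve 8x + 12 = 19: x = (19 − 12)/8 = 7/8.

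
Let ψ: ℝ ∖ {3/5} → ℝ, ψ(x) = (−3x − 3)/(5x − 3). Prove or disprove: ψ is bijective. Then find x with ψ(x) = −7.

If ψ(x) = −3/5, cross-multiplying gives 5(−3x − 3) = −3(5x − 3), which simplifies to −15 = 9 — false.  So −3/5 has no preimage and ψ is not surjective.
Therefore ψ is not bijective.
Solving ψ(x) = −7: cross-multiplying gives −3x − 3 = −7(5x − 3), which rearranges to 32x = 24, so x = 3/4.

3/4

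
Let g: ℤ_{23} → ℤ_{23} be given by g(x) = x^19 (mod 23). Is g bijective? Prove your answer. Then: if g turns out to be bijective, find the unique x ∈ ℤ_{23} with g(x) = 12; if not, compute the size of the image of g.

Since 23 is prime, the nonzero elements of ℤ_{23} form a cyclic group of order 22.
As gcd(19, 22) = 1, raising to the 19th power is a bijection on this group: if s^19 ≡ t^19 then (st^{−1})^19 = 1, and the only element of order dividing gcd(19, 22) = 1 is 1, so s = t.
With g(0) = 0 this makes g injective on all of ℤ_{23}, hence bijective (finite equal-size domain and codomain). In particular g is bijective.
Since g is bijective, we find the preimage of 12. The inverse of x ↦ x^19 on (ℤ_{23})^× is x ↦ x^7, because 19·7 = 133 = 6·22 + 1 ≡ 1 (mod 22) and x^{22} = 1 for x ≠ 0 (Fermat). So g⁻¹(12) = 12^7 mod 23.
Repeated squaring mod 23: 12^1 ≡ 12, 12^2 ≡ 12² = 144 ≡ 6, 12^4 ≡ 6² = 36 ≡ 13. Since 7 = 4 + 2 + 1, 12^7 ≡ 13·6·12: 13·6 = 78 ≡ 9, then 9·12 = 108 ≡ 16. So 12^7 ≡ 16 (mod 23).
Hence g⁻¹(12) = 16.

16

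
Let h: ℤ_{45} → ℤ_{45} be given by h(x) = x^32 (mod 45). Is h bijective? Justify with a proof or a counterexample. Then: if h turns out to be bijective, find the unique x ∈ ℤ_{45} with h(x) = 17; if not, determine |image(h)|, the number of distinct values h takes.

h(3): Repeated squaring mod 45: 3^1 ≡ 3, 3^2 ≡ 3² = 9, 3^4 ≡ 9² = 81 ≡ 36, 3^8 ≡ 36² = 1296 ≡ 36, 3^16 ≡ 36² = 1296 ≡ 36, 3^32 ≡ 36² = 1296 ≡ 36. So 3^32 ≡ 36 (mod 45).
h(6): Repeated squaring mod 45: 6^1 ≡ 6, 6^2 ≡ 6² = 36, 6^4 ≡ 36² = 1296 ≡ 36, 6^8 ≡ 36² = 1296 ≡ 36, 6^16 ≡ 36² = 1296 ≡ 36, 6^32 ≡ 36² = 1296 ≡ 36. So 6^32 ≡ 36 (mod 45).
So h(3) = h(6) = 36 while 3 ≠ 6, hence h is not injective, hence not bijective.
Since h is not bijective, we determine |image(h)|. Computing x^32 mod 45 for each x (by repeated squaring, reducing mod 45 at every step), the values h(0), h(1), …, h(44) are: 0, 1, 31, 36, 16, 25, 36, 31, 1, 36, 10, 31, 36, 16, 16, 0, 31, 1, 36, 1, 40, 36, 16, 16, 36, 40, 1, 36, 1, 31, 0, 16, 16, 36, 31, 10, 36, 1, 31, 36, 25, 16, 36, 31, 1.
The distinct values are {0, 1, 10, 16, 25, 31, 36, 40}; there are 8 of them.

8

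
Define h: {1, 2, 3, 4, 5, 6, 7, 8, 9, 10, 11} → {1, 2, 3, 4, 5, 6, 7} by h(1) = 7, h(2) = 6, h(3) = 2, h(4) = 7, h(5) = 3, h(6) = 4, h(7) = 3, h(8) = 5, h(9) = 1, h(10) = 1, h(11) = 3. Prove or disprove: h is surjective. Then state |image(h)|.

Every element of the codomain has a preimage: 1 = h(9), 2 = h(3), 3 = h(5), 4 = h(6), 5 = h(8), 6 = h(2), 7 = h(1).
So h is surjective.
The image of h is {1, 2, 3, 4, 5, 6, 7}, which has 7 elements.

7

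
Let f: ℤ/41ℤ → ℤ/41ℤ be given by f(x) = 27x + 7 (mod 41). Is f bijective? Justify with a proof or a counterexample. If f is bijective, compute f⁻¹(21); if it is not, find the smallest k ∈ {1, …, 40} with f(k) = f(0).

40

Recall that f is injective if f(a) = f(b) implies a = b.
Suppose f(a) = f(b) in ℤ/41ℤ. Then 27a + 7 ≡ 27b + 7 (mod 41), hence 27(a − b) ≡ 0 (mod 41).
Since gcd(27, 41) = 1, 27 is invertible modulo 41, hence a − b ≡ 0 (mod 41), i.e. a = b.
We now compute 27⁻¹ mod 41 explicitly. Euclid's algorithm: 41 = 1·27 + 14, 27 = 1·14 + 13, 14 = 1·13 + 1; back-substituting gives 1 = 38·27 − 25·41, so 27⁻¹ ≡ 38 (mod 41).
Then y ↦ 38(y − 7) is a two-sided inverse to f, so every y ∈ ℤ/41ℤ has a preimage.
So f is bijective.
Since f is bijective, we find f⁻¹(21): we need 27x ≡ 21 − 7 ≡ 14 (mod 41). Using 27⁻¹ = 38: x ≡ 38·14 = 532 = 12·41 + 40, so x = 40.
Check: f(40) = 27·40 + 7 = 1087 = 26·41 + 21 ≡ 21 (mod 41).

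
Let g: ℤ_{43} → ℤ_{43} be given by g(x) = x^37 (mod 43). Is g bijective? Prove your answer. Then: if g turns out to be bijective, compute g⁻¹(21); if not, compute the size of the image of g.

35

Since 43 is prime, the nonzero elements of ℤ_{43} form a cyclic group of order 42.
As gcd(37, 42) = 1, raising to the 37th power is a bijection on this group: if x_1^37 ≡ x_2^37 then (x_1x_2^{−1})^37 = 1, and the only element of order dividing gcd(37, 42) = 1 is 1, so x_1 = x_2.
With g(0) = 0 this makes g injective on all of ℤ_{43}, hence bijective (finite equal-size domain and codomain). In particular g is bijective.
Since g is bijective, we find the preimage of 21. The inverse of x ↦ x^37 on (ℤ_{43})^× is x ↦ x^25, because 37·25 = 925 = 22·42 + 1 ≡ 1 (mod 42) and x^{42} = 1 for x ≠ 0 (Fermat). So g⁻¹(21) = 21^25 mod 43.
Repeated squaring mod 43: 21^1 ≡ 21, 21^2 ≡ 21² = 441 ≡ 11, 21^4 ≡ 11² = 121 ≡ 35, 21^8 ≡ 35² = 1225 ≡ 21, 21^16 ≡ 21² = 441 ≡ 11. Since 25 = 16 + 8 + 1, 21^25 ≡ 11·21·21: 11·21 = 231 ≡ 16, then 16·21 = 336 ≡ 35. So 21^25 ≡ 35 (mod 43).
Hence g⁻¹(21) = 35.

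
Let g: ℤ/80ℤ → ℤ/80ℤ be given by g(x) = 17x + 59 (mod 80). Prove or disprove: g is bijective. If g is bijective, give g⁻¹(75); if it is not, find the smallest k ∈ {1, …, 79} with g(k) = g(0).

Recall: g is injective when g(x_1) = g(x_2) forces x_1 = x_2.
Suppose g(x_1) = g(x_2) in ℤ/80ℤ. Then 17x_1 + 59 ≡ 17x_2 + 59 (mod 80), so 17(x_1 − x_2) ≡ 0 (mod 80).
Since gcd(17, 80) = 1, 17 is invertible modulo 80, so x_1 − x_2 ≡ 0 (mod 80), i.e. x_1 = x_2.
We now compute 17⁻¹ mod 80 explicitly. Euclid's algorithm: 80 = 4·17 + 12, 17 = 1·12 + 5, 12 = 2·5 + 2, 5 = 2·2 + 1; back-substituting gives 1 = 33·17 − 7·80, so 17⁻¹ ≡ 33 (mod 80).
For any y ∈ ℤ/80ℤ, x = 33(y − 59) mod 80 satisfies g(x) = 17·33(y − 59) + 59 ≡ y (since 17·33 ≡ 1 mod 80). So every y has a preimage.
Hence g is bijective.
Since g is bijective, we find g⁻¹(75): we need 17x ≡ 75 − 59 ≡ 16 (mod 80). Using 17⁻¹ = 33: x ≡ 33·16 = 528 = 6·80 + 48, so x = 48.
Check: g(48) = 17·48 + 59 = 875 = 10·80 + 75 ≡ 75 (mod 80).

48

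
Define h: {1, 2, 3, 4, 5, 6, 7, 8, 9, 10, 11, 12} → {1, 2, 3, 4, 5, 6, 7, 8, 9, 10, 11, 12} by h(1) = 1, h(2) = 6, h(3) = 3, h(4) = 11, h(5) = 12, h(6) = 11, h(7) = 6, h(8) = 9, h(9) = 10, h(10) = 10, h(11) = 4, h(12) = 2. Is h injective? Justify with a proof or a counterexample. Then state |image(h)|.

h(4) = 11 = h(6) with 4 ≠ 6, so h is not injective.
The image of h is {1, 2, 3, 4, 6, 9, 10, 11, 12}, which has 9 elements.

9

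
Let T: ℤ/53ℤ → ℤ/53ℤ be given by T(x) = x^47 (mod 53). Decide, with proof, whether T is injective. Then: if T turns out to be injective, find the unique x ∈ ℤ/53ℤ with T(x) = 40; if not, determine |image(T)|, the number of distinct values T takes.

Since 53 is prime, the nonzero elements of ℤ/53ℤ form a cyclic group of order 52.
As gcd(47, 52) = 1, raising to the 47th power is a bijection on this group: if x_1^47 ≡ x_2^47 then (x_1x_2^{−1})^47 = 1, and the only element of order dividing gcd(47, 52) = 1 is 1, so x_1 = x_2.
With T(0) = 0 this makes T injective on all of ℤ/53ℤ, hence bijective (finite equal-size domain and codomain). In particular T is injective.
Since T is injective, we find the preimage of 40. The inverse of x ↦ x^47 on (ℤ/53ℤ)^× is x ↦ x^31, because 47·31 = 1457 = 28·52 + 1 ≡ 1 (mod 52) and x^{52} = 1 for x ≠ 0 (Fermat). So T⁻¹(40) = 40^31 mod 53.
Repeated squaring mod 53: 40^1 ≡ 40, 40^2 ≡ 40² = 1600 ≡ 10, 40^4 ≡ 10² = 100 ≡ 47, 40^8 ≡ 47² = 2209 ≡ 36, 40^16 ≡ 36² = 1296 ≡ 24. Since 31 = 16 + 8 + 4 + 2 + 1, 40^31 ≡ 24·36·47·10·40: 24·36 = 864 ≡ 16, then 16·47 = 752 ≡ 10, then 10·10 = 100 ≡ 47, then 47·40 = 1880 ≡ 25. So 40^31 ≡ 25 (mod 53).
Hence T⁻¹(40) = 25.

25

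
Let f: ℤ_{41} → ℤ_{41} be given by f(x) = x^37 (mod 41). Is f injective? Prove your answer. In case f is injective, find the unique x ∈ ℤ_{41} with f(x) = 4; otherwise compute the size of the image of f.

Since 41 is prime, the nonzero elements of ℤ_{41} form a cyclic group of order 40.
As gcd(37, 40) = 1, raising to the 37th power is a bijection on this group: if u^37 ≡ v^37 then (uv^{−1})^37 = 1, and the only element of order dividing gcd(37, 40) = 1 is 1, so u = v.
With f(0) = 0 this makes f injective on all of ℤ_{41}, hence bijective (finite equal-size domain and codomain). In particular f is injective.
Since f is injective, we find the preimage of 4. The inverse of x ↦ x^37 on (ℤ_{41})^× is x ↦ x^13, because 37·13 = 481 = 12·40 + 1 ≡ 1 (mod 40) and x^{40} = 1 for x ≠ 0 (Fermat). So f⁻¹(4) = 4^13 mod 41.
Repeated squaring mod 41: 4^1 ≡ 4, 4^2 ≡ 4² = 16, 4^4 ≡ 16² = 256 ≡ 10, 4^8 ≡ 10² = 100 ≡ 18. Since 13 = 8 + 4 + 1, 4^13 ≡ 18·10·4: 18·10 = 180 ≡ 16, then 16·4 = 64 ≡ 23. So 4^13 ≡ 23 (mod 41).
Hence f⁻¹(4) = 23.

23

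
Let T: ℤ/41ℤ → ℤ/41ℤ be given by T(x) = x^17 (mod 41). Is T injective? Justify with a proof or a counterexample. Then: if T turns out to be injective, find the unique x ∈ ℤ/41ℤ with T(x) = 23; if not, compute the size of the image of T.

Since 41 is prime, the nonzero elements of ℤ/41ℤ form a cyclic group of order 40.
As gcd(17, 40) = 1, raising to the 17th power is a bijection on this group: if s^17 ≡ t^17 then (st^{−1})^17 = 1, and the only element of order dividing gcd(17, 40) = 1 is 1, so s = t.
With T(0) = 0 this makes T injective on all of ℤ/41ℤ, hence bijective (finite equal-size domain and codomain). In particular T is injective.
Since T is injective, we find the preimage of 23. The inverse of x ↦ x^17 on (ℤ/41ℤ)^× is x ↦ x^33, because 17·33 = 561 = 14·40 + 1 ≡ 1 (mod 40) and x^{40} = 1 for x ≠ 0 (Fermat). So T⁻¹(23) = 23^33 mod 41.
Repeated squaring mod 41: 23^1 ≡ 23, 23^2 ≡ 23² = 529 ≡ 37, 23^4 ≡ 37² = 1369 ≡ 16, 23^8 ≡ 16² = 256 ≡ 10, 23^16 ≡ 10² = 100 ≡ 18, 23^32 ≡ 18² = 324 ≡ 37. Since 33 = 32 + 1, 23^33 ≡ 37·23: 37·23 = 851 ≡ 31. So 23^33 ≡ 31 (mod 41).
Hence T⁻¹(23) = 31.

31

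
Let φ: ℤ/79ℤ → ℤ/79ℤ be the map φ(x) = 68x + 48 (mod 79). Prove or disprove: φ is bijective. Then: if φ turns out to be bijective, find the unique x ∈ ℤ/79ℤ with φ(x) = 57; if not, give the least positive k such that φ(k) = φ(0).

Recall: injectivity means: for all u, v in the domain, φ(u) = φ(v) implies u = v.
Suppose φ(u) = φ(v) in ℤ/79ℤ. Then 68u + 48 ≡ 68v + 48 (mod 79), hence 68(u − v) ≡ 0 (mod 79).
Since gcd(68, 79) = 1, 68 is invertible modulo 79, so u − v ≡ 0 (mod 79), i.e. u = v.
We now compute 68⁻¹ mod 79 explicitly. Euclid's algorithm: 79 = 1·68 + 11, 68 = 6·11 + 2, 11 = 5·2 + 1; back-substituting gives 1 = 43·68 − 37·79, so 68⁻¹ ≡ 43 (mod 79).
Then y ↦ 43(y − 48) is a two-sided inverse to φ, so every y ∈ ℤ/79ℤ has a preimage.
Hence φ is bijective.
Since φ is bijective, we find φ⁻¹(57): we need 68x ≡ 57 − 48 ≡ 9 (mod 79). Using 68⁻¹ = 43: x ≡ 43·9 = 387 = 4·79 + 71, so x = 71.
Check: φ(71) = 68·71 + 48 = 4876 = 61·79 + 57 ≡ 57 (mod 79).

71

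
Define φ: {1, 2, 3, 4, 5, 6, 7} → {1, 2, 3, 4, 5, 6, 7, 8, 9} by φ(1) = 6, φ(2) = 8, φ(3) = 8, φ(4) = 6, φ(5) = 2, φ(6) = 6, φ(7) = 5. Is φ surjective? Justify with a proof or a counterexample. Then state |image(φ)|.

4

No element maps to 1, so φ is not surjective.
The image of φ is {2, 5, 6, 8}, which has 4 elements.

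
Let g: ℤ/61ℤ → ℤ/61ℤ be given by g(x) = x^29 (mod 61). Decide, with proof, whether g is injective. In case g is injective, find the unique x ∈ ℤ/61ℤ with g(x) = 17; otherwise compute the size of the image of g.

Since 61 is prime, the nonzero elements of ℤ/61ℤ form a cyclic group of order 60.
As gcd(29, 60) = 1, raising to the 29th power is a bijection on this group: if u^29 ≡ v^29 then (uv^{−1})^29 = 1, and the only element of order dividing gcd(29, 60) = 1 is 1, so u = v.
With g(0) = 0 this makes g injective on all of ℤ/61ℤ, hence bijective (finite equal-size domain and codomain). In particular g is injective.
Since g is injective, we find the preimage of 17. The inverse of x ↦ x^29 on (ℤ/61ℤ)^× is x ↦ x^29, because 29·29 = 841 = 14·60 + 1 ≡ 1 (mod 60) and x^{60} = 1 for x ≠ 0 (Fermat). So g⁻¹(17) = 17^29 mod 61.
Repeated squaring mod 61: 17^1 ≡ 17, 17^2 ≡ 17² = 289 ≡ 45, 17^4 ≡ 45² = 2025 ≡ 12, 17^8 ≡ 12² = 144 ≡ 22, 17^16 ≡ 22² = 484 ≡ 57. Since 29 = 16 + 8 + 4 + 1, 17^29 ≡ 57·22·12·17: 57·22 = 1254 ≡ 34, then 34·12 = 408 ≡ 42, then 42·17 = 714 ≡ 43. So 17^29 ≡ 43 (mod 61).
Hence g⁻¹(17) = 43.

43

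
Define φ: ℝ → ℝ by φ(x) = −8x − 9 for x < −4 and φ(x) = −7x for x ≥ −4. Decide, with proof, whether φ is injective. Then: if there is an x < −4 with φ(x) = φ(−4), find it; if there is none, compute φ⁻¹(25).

Both pieces are strictly decreasing (slopes −8 and −7), so each is injective on its own interval.
The left piece maps (−∞, −4) onto (23, ∞); the right piece maps [−4, ∞) onto (−∞, 28].
These images overlap. In particular φ(−4) = 28 (right piece), and solving −8x − 9 = 28 on the left piece gives x = −37/8 < −4.
So φ(−37/8) = φ(−4) with −37/8 ≠ −4, and φ is not injective. This x = −37/8 is the requested value below −4.

-37/8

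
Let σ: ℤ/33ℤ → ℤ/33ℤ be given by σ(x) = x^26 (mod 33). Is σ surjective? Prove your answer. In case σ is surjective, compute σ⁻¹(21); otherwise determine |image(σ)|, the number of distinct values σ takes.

σ(4): Repeated squaring mod 33: 4^1 ≡ 4, 4^2 ≡ 4² = 16, 4^4 ≡ 16² = 256 ≡ 25, 4^8 ≡ 25² = 625 ≡ 31, 4^16 ≡ 31² = 961 ≡ 4. Since 26 = 16 + 8 + 2, 4^26 ≡ 4·31·16: 4·31 = 124 ≡ 25, then 25·16 = 400 ≡ 4. So 4^26 ≡ 4 (mod 33).
σ(7): Repeated squaring mod 33: 7^1 ≡ 7, 7^2 ≡ 7² = 49 ≡ 16, 7^4 ≡ 16² = 256 ≡ 25, 7^8 ≡ 25² = 625 ≡ 31, 7^16 ≡ 31² = 961 ≡ 4. Since 26 = 16 + 8 + 2, 7^26 ≡ 4·31·16: 4·31 = 124 ≡ 25, then 25·16 = 400 ≡ 4. So 7^26 ≡ 4 (mod 33).
So σ(4) = σ(7) = 4 while 4 ≠ 7, thus σ is not injective.
A non-injective map from the 33-element set ℤ/33ℤ to itself takes at most 32 distinct values, so it cannot be surjective. Thus σ is not surjective.
Since σ is not surjective, we determine |image(σ)|. Computing x^26 mod 33 for each x (by repeated squaring, reducing mod 33 at every step), the values σ(0), σ(1), …, σ(32) are: 0, 1, 31, 3, 4, 16, 27, 4, 25, 9, 1, 22, 12, 31, 25, 15, 16, 16, 15, 25, 31, 12, 22, 1, 9, 25, 4, 27, 16, 4, 3, 31, 1.
The distinct values are {0, 1, 3, 4, 9, 12, 15, 16, 22, 25, 27, 31}; there are 12 of them.

12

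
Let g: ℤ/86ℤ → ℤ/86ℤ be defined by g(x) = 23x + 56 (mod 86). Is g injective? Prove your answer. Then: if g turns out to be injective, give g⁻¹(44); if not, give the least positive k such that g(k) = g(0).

If g(x_1) = g(x_2), then 23x_1 ≡ 23x_2 (mod 86). Because gcd(23, 86) = 1, we may cancel 23 to get x_1 ≡ x_2 (mod 86).
Thus g is injective.
We now compute 23⁻¹ mod 86 explicitly. Euclid's algorithm: 86 = 3·23 + 17, 23 = 1·17 + 6, 17 = 2·6 + 5, 6 = 1·5 + 1; back-substituting gives 1 = 15·23 − 4·86, so 23⁻¹ ≡ 15 (mod 86).
Since g is injective, we compute g⁻¹(44): solve 23x + 56 ≡ 44 (mod 86), i.e. 23x ≡ 74 (mod 86).
Multiplying by 23⁻¹ = 15 gives x ≡ 15·74 = 1110 = 12·86 + 78 ≡ 78 (mod 86).
Check: g(78) = 23·78 + 56 = 1850 = 21·86 + 44 ≡ 44 (mod 86).

78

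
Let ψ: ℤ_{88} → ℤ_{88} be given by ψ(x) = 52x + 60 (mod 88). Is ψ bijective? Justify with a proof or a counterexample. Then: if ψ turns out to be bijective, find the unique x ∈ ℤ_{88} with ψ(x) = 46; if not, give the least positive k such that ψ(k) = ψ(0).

Recall that ψ is injective when ψ(a) = ψ(b) forces a = b.
We have gcd(52, 88) = 4 > 1. Taking a = 0 and b = 22: ψ(0) = 60 and ψ(22) = 52·22 + 60 = 1204 ≡ 60 (mod 88).
So ψ(0) = ψ(22) while 0 ≠ 22, hence ψ is not injective, hence not bijective.
Since ψ is not bijective, we find the least positive k with ψ(k) = ψ(0): this means 52k ≡ 0 (mod 88), i.e. 88 ∣ 52k. Since gcd(52, 88) = 4, dividing through by 4 this holds exactly when 22 ∣ 13k, and as gcd(13, 22) = 1, exactly when 22 ∣ k.
The smallest positive such k is 22.

22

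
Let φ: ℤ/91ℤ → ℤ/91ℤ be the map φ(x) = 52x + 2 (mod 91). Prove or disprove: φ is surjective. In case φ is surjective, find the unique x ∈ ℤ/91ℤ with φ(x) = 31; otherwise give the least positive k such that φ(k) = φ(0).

7

Since gcd(52, 91) = 13, we have 52x ≡ 0 (mod 13) for all x, so φ(x) ≡ 2 (mod 13).
But 0 ≢ 2 (mod 13), so 0 ∈ ℤ/91ℤ has no preimage. Therefore φ is not surjective.
Since φ is not surjective, we find the least positive k with φ(k) = φ(0): this means 52k ≡ 0 (mod 91), i.e. 91 ∣ 52k. Since gcd(52, 91) = 13, dividing through by 13 this holds exactly when 7 ∣ 4k, and as gcd(4, 7) = 1, exactly when 7 ∣ k.
The smallest positive such k is 7.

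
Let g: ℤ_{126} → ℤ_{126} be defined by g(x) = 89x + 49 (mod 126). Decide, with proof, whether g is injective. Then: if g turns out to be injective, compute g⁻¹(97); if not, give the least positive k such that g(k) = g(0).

Suppose g(u) = g(v) in ℤ_{126}. Then 89u + 49 ≡ 89v + 49 (mod 126), therefore 89(u − v) ≡ 0 (mod 126).
Since gcd(89, 126) = 1, 89 is invertible modulo 126, therefore u − v ≡ 0 (mod 126), i.e. u = v.
So g is injective.
We now compute 89⁻¹ mod 126 explicitly. Euclid's algorithm: 126 = 1·89 + 37, 89 = 2·37 + 15, 37 = 2·15 + 7, 15 = 2·7 + 1; back-substituting gives 1 = 17·89 − 12·126, so 89⁻¹ ≡ 17 (mod 126).
Since g is injective, we find g⁻¹(97): we need 89x ≡ 97 − 49 ≡ 48 (mod 126). Using 89⁻¹ = 17: x ≡ 17·48 = 816 = 6·126 + 60, so x = 60.
Check: g(60) = 89·60 + 49 = 5389 = 42·126 + 97 ≡ 97 (mod 126).

60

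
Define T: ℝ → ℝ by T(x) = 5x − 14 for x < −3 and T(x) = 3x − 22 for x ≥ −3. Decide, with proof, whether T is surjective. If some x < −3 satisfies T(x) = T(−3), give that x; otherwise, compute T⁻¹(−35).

Both pieces are strictly increasing (slopes 5 and 3), so each is injective on its own interval.
The left piece maps (−∞, −3) onto (−∞, −29); the right piece maps [−3, ∞) onto [−31, ∞).
The union (−∞, −29) ∪ [−31, ∞) covers ℝ, so T is surjective.
For the follow-up: the images overlap, so an x < −3 with T(x) = T(−3) exists. T(−3) = −31; solving 5x − 14 = −31 for x < −3 gives x = (−31 + 14)/5 = −17/5.

-17/5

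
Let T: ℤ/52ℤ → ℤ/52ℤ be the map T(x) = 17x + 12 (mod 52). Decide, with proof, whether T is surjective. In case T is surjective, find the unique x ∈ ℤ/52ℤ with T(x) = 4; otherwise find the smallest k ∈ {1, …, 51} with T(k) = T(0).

Since gcd(17, 52) = 1, 17 is invertible modulo 52. Euclid's algorithm: 52 = 3·17 + 1; back-substituting gives 1 = 49·17 − 16·52, so 17⁻¹ ≡ 49 (mod 52).
Then y ↦ 49(y − 12) is a two-sided inverse to T, so every y ∈ ℤ/52ℤ has a preimage.
Hence T is surjective.
Since T is surjective, we find T⁻¹(4): we need 17x ≡ 4 − 12 ≡ 44 (mod 52). Using 17⁻¹ = 49: x ≡ 49·44 = 2156 = 41·52 + 24, so x = 24.
Check: T(24) = 17·24 + 12 = 420 = 8·52 + 4 ≡ 4 (mod 52).

24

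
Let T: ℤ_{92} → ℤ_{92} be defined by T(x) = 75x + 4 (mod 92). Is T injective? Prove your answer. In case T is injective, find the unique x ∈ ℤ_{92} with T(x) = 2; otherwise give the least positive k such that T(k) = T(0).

38

Suppose T(s) = T(t) in ℤ_{92}. Then 75s + 4 ≡ 75t + 4 (mod 92), therefore 75(s − t) ≡ 0 (mod 92).
Since gcd(75, 92) = 1, 75 is invertible modulo 92, hence s − t ≡ 0 (mod 92), i.e. s = t.
Therefore T is injective.
We now compute 75⁻¹ mod 92 explicitly. Euclid's algorithm: 92 = 1·75 + 17, 75 = 4·17 + 7, 17 = 2·7 + 3, 7 = 2·3 + 1; back-substituting gives 1 = 27·75 − 22·92, so 75⁻¹ ≡ 27 (mod 92).
Since T is injective, we find T⁻¹(2): we need 75x ≡ 2 − 4 ≡ 90 (mod 92). Using 75⁻¹ = 27: x ≡ 27·90 = 2430 = 26·92 + 38, so x = 38.
Check: T(38) = 75·38 + 4 = 2854 = 31·92 + 2 ≡ 2 (mod 92).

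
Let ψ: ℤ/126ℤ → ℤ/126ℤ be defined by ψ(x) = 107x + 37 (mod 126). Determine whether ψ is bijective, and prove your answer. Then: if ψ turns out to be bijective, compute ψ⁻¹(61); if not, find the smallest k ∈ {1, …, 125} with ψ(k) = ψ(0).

If ψ(a) = ψ(b), then 107a ≡ 107b (mod 126). Because gcd(107, 126) = 1, we may cancel 107 to get a ≡ b (mod 126).
We now compute 107⁻¹ mod 126 explicitly. Euclid's algorithm: 126 = 1·107 + 19, 107 = 5·19 + 12, 19 = 1·12 + 7, 12 = 1·7 + 5, 7 = 1·5 + 2, 5 = 2·2 + 1; back-substituting gives 1 = 53·107 − 45·126, so 107⁻¹ ≡ 53 (mod 126).
Then y ↦ 53(y − 37) is a two-sided inverse to ψ, so every y ∈ ℤ/126ℤ has a preimage.
Hence ψ is bijective.
Since ψ is bijective, we compute ψ⁻¹(61): solve 107x + 37 ≡ 61 (mod 126), i.e. 107x ≡ 24 (mod 126).
Multiplying by 107⁻¹ = 53 gives x ≡ 53·24 = 1272 = 10·126 + 12 ≡ 12 (mod 126).
Check: ψ(12) = 107·12 + 37 = 1321 = 10·126 + 61 ≡ 61 (mod 126).

12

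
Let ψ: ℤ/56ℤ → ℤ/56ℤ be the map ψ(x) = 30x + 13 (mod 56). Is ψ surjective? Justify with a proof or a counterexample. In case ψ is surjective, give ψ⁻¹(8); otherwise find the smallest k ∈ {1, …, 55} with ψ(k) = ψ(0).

28

Since gcd(30, 56) = 2, we have 30x ≡ 0 (mod 2) for all x, so ψ(x) ≡ 1 (mod 2).
But 0 ≢ 1 (mod 2), so 0 ∈ ℤ/56ℤ has no preimage. So ψ is not surjective.
Since ψ is not surjective, we find the least positive k with ψ(k) = ψ(0): this means 30k ≡ 0 (mod 56), i.e. 56 ∣ 30k. Since gcd(30, 56) = 2, dividing through by 2 this holds exactly when 28 ∣ 15k, and as gcd(15, 28) = 1, exactly when 28 ∣ k.
The smallest positive such k is 28.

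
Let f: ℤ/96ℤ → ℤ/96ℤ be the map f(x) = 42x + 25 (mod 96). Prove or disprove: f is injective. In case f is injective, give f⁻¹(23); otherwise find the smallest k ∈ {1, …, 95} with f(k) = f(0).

16

Recall that f is injective when f(a) = f(b) forces a = b.
We have gcd(42, 96) = 6 > 1. Taking a = 0 and b = 16: f(0) = 25 and f(16) = 42·16 + 25 = 697 ≡ 25 (mod 96).
So f(0) = f(16) while 0 ≠ 16, hence f is not injective.
Since f is not injective, we find the least positive k with f(k) = f(0): this means 42k ≡ 0 (mod 96), i.e. 96 ∣ 42k. Since gcd(42, 96) = 6, dividing through by 6 this holds exactly when 16 ∣ 7k, and as gcd(7, 16) = 1, exactly when 16 ∣ k.
The smallest positive such k is 16.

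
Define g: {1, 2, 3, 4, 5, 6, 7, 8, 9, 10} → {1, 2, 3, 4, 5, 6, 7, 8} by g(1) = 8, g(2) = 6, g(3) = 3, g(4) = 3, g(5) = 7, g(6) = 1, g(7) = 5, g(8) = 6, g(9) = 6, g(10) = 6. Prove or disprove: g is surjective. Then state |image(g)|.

6

No element maps to 2, so g is not surjective.
The image of g is {1, 3, 5, 6, 7, 8}, which has 6 elements.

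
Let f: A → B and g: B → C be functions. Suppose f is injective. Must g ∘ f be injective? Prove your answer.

No. Take A = B = C = {1, 2}, f = identity (injective), and g(x) = 1 for every x.
Then (g ∘ f)(1) = 1 = (g ∘ f)(2) with 1 ≠ 2, so g ∘ f is not injective.

not injective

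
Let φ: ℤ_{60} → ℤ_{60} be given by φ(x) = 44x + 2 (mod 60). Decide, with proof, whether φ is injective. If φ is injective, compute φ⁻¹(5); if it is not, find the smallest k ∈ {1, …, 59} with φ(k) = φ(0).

We have gcd(44, 60) = 4 > 1. Taking x_1 = 0 and x_2 = 15: φ(0) = 2 and φ(15) = 44·15 + 2 = 662 ≡ 2 (mod 60).
So φ(0) = φ(15) while 0 ≠ 15, therefore φ is not injective.
Since φ is not injective, we find the least positive k with φ(k) = φ(0): this means 44k ≡ 0 (mod 60), i.e. 60 ∣ 44k. Since gcd(44, 60) = 4, dividing through by 4 this holds exactly when 15 ∣ 11k, and as gcd(11, 15) = 1, exactly when 15 ∣ k.
The smallest positive such k is 15.

15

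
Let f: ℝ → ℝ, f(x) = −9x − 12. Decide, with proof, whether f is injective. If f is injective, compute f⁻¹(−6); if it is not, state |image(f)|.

-2/3

Suppose f(a) = f(b). Then −9a − 12 = −9b − 12, hence −9a = −9b, hence a = b.
Hence f is injective.
Since f is injective, we compute f⁻¹(−6) = (−6 + 12)/(−9) = −2/3.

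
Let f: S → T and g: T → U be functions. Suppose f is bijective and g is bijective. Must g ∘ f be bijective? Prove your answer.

bijective

Injectivity: if g(f(s)) = g(f(t)) then f(s) = f(t) (g injective) so s = t (f injective).
Surjectivity: for c ∈ U pick b with g(b) = c, then a with f(a) = b; then (g ∘ f)(a) = c.
Thus g ∘ f is bijective.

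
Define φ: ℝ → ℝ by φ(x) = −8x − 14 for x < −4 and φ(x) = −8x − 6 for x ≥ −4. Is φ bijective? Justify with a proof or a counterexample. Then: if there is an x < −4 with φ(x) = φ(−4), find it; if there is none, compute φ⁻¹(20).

-5

Both pieces are strictly decreasing (slopes −8 and −8), so each is injective on its own interval.
The left piece maps (−∞, −4) onto (18, ∞); the right piece maps [−4, ∞) onto (−∞, 26].
These images overlap. In particular φ(−4) = 26 (right piece), and solving −8x − 14 = 26 on the left piece gives x = −5 < −4.
So φ(−5) = φ(−4) with −5 ≠ −4, and φ is not injective, hence not bijective. This x = −5 is the requested value below −4.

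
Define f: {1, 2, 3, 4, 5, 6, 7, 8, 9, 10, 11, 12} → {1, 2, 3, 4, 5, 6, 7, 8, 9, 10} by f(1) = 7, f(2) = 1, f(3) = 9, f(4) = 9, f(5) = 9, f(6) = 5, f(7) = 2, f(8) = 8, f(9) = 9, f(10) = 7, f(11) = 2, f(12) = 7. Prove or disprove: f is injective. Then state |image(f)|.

6

f(3) = 9 = f(4) with 3 ≠ 4, so f is not injective.
The image of f is {1, 2, 5, 7, 8, 9}, which has 6 elements.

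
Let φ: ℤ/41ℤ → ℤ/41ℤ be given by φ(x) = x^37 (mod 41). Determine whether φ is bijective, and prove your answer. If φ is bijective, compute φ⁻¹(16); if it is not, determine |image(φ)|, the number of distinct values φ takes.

Since 41 is prime, the nonzero elements of ℤ/41ℤ form a cyclic group of order 40.
As gcd(37, 40) = 1, raising to the 37th power is a bijection on this group: if u^37 ≡ v^37 then (uv^{−1})^37 = 1, and the only element of order dividing gcd(37, 40) = 1 is 1, so u = v.
With φ(0) = 0 this makes φ injective on all of ℤ/41ℤ, hence bijective (finite equal-size domain and codomain). In particular φ is bijective.
Since φ is bijective, we find the preimage of 16. The inverse of x ↦ x^37 on (ℤ/41ℤ)^× is x ↦ x^13, because 37·13 = 481 = 12·40 + 1 ≡ 1 (mod 40) and x^{40} = 1 for x ≠ 0 (Fermat). So φ⁻¹(16) = 16^13 mod 41.
Repeated squaring mod 41: 16^1 ≡ 16, 16^2 ≡ 16² = 256 ≡ 10, 16^4 ≡ 10² = 100 ≡ 18, 16^8 ≡ 18² = 324 ≡ 37. Since 13 = 8 + 4 + 1, 16^13 ≡ 37·18·16: 37·18 = 666 ≡ 10, then 10·16 = 160 ≡ 37. So 16^13 ≡ 37 (mod 41).
Hence φ⁻¹(16) = 37.

37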